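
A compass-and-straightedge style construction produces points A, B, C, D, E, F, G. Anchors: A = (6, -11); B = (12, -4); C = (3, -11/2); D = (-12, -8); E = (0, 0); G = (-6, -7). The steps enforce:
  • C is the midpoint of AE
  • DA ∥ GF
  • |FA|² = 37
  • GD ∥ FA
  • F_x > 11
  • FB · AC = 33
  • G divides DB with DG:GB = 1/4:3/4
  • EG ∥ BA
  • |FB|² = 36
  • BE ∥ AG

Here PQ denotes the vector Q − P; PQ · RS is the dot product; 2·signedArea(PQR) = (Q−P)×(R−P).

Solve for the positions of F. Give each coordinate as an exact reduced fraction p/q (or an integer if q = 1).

F = (12, -10)

1. F_x = 12  [GD ∥ FA ∩ DA ∥ GF]
2. F_y = -10  [GD ∥ FA ∩ DA ∥ GF]
   → F = (12, -10)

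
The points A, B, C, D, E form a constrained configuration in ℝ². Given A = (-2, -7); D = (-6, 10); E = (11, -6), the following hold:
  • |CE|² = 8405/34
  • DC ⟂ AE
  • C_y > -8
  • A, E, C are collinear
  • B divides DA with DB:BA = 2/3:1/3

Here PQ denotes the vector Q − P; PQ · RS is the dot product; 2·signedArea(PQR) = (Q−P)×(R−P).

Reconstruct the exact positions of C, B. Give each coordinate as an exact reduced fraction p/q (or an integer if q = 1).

B = (-10/3, -4/3)
C = (-159/34, -245/34)

1. C_x = -159/34  [A, E, C are collinear ∩ DC ⟂ AE]
2. C_y = -245/34  [A, E, C are collinear ∩ DC ⟂ AE]
   → C = (-159/34, -245/34)
3. B_x = -10/3  [B divides DA with DB:BA = 2/3:1/3]
4. B_y = -4/3  [B divides DA with DB:BA = 2/3:1/3]
   → B = (-10/3, -4/3)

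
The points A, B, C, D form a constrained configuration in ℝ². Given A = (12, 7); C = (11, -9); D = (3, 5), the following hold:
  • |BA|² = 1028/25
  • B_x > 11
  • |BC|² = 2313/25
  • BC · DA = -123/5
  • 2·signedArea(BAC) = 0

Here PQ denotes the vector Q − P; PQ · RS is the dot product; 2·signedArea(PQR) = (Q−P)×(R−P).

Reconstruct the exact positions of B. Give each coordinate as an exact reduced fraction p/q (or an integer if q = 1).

1. B_x = 58/5  [2·signedArea(BAC) = 0 ∩ BC · DA = -123/5]
2. B_y = 3/5  [2·signedArea(BAC) = 0 ∩ BC · DA = -123/5]
   → B = (58/5, 3/5)

B = (58/5, 3/5)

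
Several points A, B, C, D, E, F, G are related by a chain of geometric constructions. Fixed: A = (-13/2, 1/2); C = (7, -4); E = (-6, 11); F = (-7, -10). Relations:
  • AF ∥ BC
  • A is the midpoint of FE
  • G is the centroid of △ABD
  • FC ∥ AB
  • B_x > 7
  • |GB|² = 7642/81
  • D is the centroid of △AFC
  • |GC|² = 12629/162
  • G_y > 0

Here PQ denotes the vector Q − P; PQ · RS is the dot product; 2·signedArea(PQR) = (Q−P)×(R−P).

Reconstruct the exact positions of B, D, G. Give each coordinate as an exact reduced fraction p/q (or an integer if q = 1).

1. B_x = 15/2  [AF ∥ BC ∩ FC ∥ AB]
2. B_y = 13/2  [AF ∥ BC ∩ FC ∥ AB]
   → B = (15/2, 13/2)
3. D_x = -13/6  [D is the centroid of △AFC]
4. D_y = -9/2  [D is the centroid of △AFC]
   → D = (-13/6, -9/2)
5. G_x = -7/18  [G is the centroid of △ABD]
6. G_y = 5/6  [G is the centroid of △ABD]
   → G = (-7/18, 5/6)

B = (15/2, 13/2)
D = (-13/6, -9/2)
G = (-7/18, 5/6)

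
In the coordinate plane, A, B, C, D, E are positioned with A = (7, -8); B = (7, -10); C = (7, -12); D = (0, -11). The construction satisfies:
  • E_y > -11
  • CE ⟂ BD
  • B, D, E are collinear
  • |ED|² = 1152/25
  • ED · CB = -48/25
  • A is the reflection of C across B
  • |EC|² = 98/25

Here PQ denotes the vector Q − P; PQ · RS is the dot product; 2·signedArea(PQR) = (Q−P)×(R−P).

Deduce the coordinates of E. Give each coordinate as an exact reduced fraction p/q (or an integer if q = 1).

1. E_x = 168/25  [B, D, E are collinear ∩ CE ⟂ BD]
2. E_y = -251/25  [B, D, E are collinear ∩ CE ⟂ BD]
   → E = (168/25, -251/25)

E = (168/25, -251/25)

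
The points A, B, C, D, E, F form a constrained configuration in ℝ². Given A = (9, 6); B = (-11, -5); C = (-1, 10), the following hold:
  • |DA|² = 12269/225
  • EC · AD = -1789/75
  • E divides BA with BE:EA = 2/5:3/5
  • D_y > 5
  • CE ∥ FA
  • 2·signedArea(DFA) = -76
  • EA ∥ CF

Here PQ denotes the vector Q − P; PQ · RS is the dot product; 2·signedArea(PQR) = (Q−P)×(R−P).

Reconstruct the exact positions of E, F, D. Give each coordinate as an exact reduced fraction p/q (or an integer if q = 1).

1. E_x = -3  [E divides BA with BE:EA = 2/5:3/5]
2. E_y = -3/5  [E divides BA with BE:EA = 2/5:3/5]
   → E = (-3, -3/5)
3. F_x = 11  [CE ∥ FA ∩ EA ∥ CF]
4. F_y = 83/5  [CE ∥ FA ∩ EA ∥ CF]
   → F = (11, 83/5)
5. D_x = 5/3  [2·signedArea(DFA) = -76 ∩ EC · AD = -1789/75]
6. D_y = 77/15  [2·signedArea(DFA) = -76 ∩ EC · AD = -1789/75]
   → D = (5/3, 77/15)

D = (5/3, 77/15)
E = (-3, -3/5)
F = (11, 83/5)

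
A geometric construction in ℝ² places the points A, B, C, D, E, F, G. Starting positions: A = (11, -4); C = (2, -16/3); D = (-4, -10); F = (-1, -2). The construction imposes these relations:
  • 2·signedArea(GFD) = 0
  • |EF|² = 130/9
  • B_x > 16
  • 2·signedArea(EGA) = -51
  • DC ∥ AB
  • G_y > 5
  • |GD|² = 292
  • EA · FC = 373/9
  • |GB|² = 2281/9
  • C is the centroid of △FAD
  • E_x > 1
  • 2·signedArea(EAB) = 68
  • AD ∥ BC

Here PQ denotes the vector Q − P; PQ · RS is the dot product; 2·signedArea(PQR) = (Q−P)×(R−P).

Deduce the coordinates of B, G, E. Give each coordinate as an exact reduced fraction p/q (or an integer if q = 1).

B = (17, 2/3)
E = (2, 1/3)
G = (2, 6)

1. B_x = 17  [AD ∥ BC ∩ DC ∥ AB]
2. B_y = 2/3  [AD ∥ BC ∩ DC ∥ AB]
   → B = (17, 2/3)
3. G_x = 2  [line 8·x + -3·y + 2 = 0 ∩ |GD|² = 292]
4. G_y = 6  [line 8·x + -3·y + 2 = 0 ∩ |GD|² = 292]
   → G = (2, 6)
5. E_x = 2  [2·signedArea(EAB) = 68 ∩ EA · FC = 373/9]
6. E_y = 1/3  [2·signedArea(EAB) = 68 ∩ EA · FC = 373/9]
   → E = (2, 1/3)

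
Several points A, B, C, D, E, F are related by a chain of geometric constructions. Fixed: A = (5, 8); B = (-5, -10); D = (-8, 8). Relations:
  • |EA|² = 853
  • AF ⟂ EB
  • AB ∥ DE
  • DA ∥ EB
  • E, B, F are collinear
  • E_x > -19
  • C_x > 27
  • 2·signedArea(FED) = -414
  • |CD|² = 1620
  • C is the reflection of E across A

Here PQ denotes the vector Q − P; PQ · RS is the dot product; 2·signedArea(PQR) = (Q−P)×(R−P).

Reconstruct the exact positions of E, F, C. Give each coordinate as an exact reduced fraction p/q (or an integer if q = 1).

C = (28, 26)
E = (-18, -10)
F = (5, -10)

1. E_x = -18  [DA ∥ EB ∩ AB ∥ DE]
2. E_y = -10  [DA ∥ EB ∩ AB ∥ DE]
   → E = (-18, -10)
3. F_x = 5  [E, B, F are collinear ∩ AF ⟂ EB]
4. F_y = -10  [E, B, F are collinear ∩ AF ⟂ EB]
   → F = (5, -10)
5. C_x = 28  [C is the reflection of E across A]
6. C_y = 26  [C is the reflection of E across A]
   → C = (28, 26)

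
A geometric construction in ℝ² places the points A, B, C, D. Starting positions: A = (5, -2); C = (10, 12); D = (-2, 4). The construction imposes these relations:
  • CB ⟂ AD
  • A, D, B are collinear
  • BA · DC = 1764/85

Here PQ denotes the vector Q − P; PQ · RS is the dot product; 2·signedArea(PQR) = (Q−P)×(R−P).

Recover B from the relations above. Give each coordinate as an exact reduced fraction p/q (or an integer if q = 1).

1. B_x = 82/85  [A, D, B are collinear ∩ CB ⟂ AD]
2. B_y = 124/85  [A, D, B are collinear ∩ CB ⟂ AD]
   → B = (82/85, 124/85)

B = (82/85, 124/85)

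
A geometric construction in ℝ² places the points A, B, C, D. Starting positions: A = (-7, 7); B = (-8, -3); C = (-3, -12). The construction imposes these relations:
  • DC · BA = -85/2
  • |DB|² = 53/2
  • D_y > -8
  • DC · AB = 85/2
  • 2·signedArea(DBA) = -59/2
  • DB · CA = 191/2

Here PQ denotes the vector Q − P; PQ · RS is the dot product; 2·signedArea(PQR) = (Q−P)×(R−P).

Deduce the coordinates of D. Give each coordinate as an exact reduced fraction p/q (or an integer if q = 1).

1. D_x = -11/2  [DC · AB = 85/2 ∩ 2·signedArea(DBA) = -59/2]
2. D_y = -15/2  [DC · AB = 85/2 ∩ 2·signedArea(DBA) = -59/2]
   → D = (-11/2, -15/2)

D = (-11/2, -15/2)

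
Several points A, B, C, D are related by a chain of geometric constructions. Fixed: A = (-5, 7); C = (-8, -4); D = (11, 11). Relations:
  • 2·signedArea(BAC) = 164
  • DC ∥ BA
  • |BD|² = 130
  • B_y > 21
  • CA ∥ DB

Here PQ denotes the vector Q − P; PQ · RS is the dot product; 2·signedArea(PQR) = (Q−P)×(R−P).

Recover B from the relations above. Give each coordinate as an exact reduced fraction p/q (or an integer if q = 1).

B = (14, 22)

1. B_x = 14  [DC ∥ BA ∩ CA ∥ DB]
2. B_y = 22  [DC ∥ BA ∩ CA ∥ DB]
   → B = (14, 22)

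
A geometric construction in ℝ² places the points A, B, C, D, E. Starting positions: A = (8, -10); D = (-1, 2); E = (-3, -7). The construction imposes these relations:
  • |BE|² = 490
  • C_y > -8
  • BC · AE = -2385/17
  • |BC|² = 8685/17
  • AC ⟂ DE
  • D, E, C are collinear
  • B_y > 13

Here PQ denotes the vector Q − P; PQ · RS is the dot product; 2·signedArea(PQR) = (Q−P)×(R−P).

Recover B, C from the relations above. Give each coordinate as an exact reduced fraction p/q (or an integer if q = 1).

B = (-10, 14)
C = (-53/17, -128/17)

1. C_x = -53/17  [D, E, C are collinear ∩ AC ⟂ DE]
2. C_y = -128/17  [D, E, C are collinear ∩ AC ⟂ DE]
   → C = (-53/17, -128/17)
3. B_x = -10  [line 11·x + -3·y + 152 = 0 ∩ |BE|² = 490]
4. B_y = 14  [line 11·x + -3·y + 152 = 0 ∩ |BE|² = 490]
   → B = (-10, 14)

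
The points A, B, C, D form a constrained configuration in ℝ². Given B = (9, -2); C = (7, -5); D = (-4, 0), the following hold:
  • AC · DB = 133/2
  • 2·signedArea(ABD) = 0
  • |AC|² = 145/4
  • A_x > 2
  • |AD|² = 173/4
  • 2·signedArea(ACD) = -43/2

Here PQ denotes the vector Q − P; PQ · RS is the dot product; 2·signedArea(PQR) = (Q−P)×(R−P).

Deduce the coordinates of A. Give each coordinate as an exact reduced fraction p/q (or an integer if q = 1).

A = (5/2, -1)

1. A_x = 5/2  [2·signedArea(ABD) = 0 ∩ 2·signedArea(ACD) = -43/2]
2. A_y = -1  [2·signedArea(ABD) = 0 ∩ 2·signedArea(ACD) = -43/2]
   → A = (5/2, -1)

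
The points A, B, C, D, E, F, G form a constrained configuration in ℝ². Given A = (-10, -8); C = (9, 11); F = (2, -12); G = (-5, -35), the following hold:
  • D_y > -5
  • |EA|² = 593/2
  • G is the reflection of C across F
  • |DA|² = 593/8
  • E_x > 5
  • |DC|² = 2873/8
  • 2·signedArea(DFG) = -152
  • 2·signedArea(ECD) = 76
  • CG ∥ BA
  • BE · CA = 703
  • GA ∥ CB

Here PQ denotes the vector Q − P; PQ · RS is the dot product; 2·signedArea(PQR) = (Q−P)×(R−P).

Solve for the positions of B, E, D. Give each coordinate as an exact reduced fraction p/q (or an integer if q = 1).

1. B_x = 4  [CG ∥ BA ∩ GA ∥ CB]
2. B_y = 38  [CG ∥ BA ∩ GA ∥ CB]
   → B = (4, 38)
3. E_x = 11/2  [line -19·x + -19·y + 95 = 0 ∩ |EA|² = 593/2]
4. E_y = -1/2  [line -19·x + -19·y + 95 = 0 ∩ |EA|² = 593/2]
   → E = (11/2, -1/2)
5. D_x = -9/4  [line -23/2·x + 7/2·y + -11 = 0 ∩ |DA|² = 593/8]
6. D_y = -17/4  [line -23/2·x + 7/2·y + -11 = 0 ∩ |DA|² = 593/8]
   → D = (-9/4, -17/4)

B = (4, 38)
D = (-9/4, -17/4)
E = (11/2, -1/2)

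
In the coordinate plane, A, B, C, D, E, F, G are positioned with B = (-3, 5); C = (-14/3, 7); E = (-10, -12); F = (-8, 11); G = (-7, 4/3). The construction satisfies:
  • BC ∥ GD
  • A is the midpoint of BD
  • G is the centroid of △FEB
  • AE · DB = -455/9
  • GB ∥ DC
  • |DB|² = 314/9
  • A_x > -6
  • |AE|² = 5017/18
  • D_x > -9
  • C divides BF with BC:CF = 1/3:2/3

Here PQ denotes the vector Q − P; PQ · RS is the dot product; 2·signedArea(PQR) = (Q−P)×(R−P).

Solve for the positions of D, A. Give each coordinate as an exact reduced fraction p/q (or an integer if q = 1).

1. D_x = -26/3  [GB ∥ DC ∩ BC ∥ GD]
2. D_y = 10/3  [GB ∥ DC ∩ BC ∥ GD]
   → D = (-26/3, 10/3)
3. A_x = -35/6  [A is the midpoint of BD]
4. A_y = 25/6  [A is the midpoint of BD]
   → A = (-35/6, 25/6)

A = (-35/6, 25/6)
D = (-26/3, 10/3)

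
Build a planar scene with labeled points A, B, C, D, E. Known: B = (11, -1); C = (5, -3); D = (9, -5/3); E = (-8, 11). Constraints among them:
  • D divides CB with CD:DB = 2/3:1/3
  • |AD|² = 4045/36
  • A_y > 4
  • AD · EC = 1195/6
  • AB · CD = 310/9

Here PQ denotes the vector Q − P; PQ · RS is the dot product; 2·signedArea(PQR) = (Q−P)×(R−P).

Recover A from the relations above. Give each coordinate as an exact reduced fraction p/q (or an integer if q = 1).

1. A_x = 1/2  [AB · CD = 310/9 ∩ AD · EC = 1195/6]
2. A_y = 14/3  [AB · CD = 310/9 ∩ AD · EC = 1195/6]
   → A = (1/2, 14/3)

A = (1/2, 14/3)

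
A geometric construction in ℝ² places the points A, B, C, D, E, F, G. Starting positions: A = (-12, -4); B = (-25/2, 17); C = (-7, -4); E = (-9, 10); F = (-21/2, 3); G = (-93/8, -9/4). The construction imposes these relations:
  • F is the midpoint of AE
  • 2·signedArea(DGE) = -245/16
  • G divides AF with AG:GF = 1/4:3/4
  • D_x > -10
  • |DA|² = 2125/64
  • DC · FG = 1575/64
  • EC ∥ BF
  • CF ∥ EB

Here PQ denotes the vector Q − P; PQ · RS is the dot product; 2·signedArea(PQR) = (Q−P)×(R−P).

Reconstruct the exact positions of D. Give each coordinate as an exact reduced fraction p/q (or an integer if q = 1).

D = (-77/8, 5/4)

1. D_x = -77/8  [2·signedArea(DGE) = -245/16 ∩ DC · FG = 1575/64]
2. D_y = 5/4  [2·signedArea(DGE) = -245/16 ∩ DC · FG = 1575/64]
   → D = (-77/8, 5/4)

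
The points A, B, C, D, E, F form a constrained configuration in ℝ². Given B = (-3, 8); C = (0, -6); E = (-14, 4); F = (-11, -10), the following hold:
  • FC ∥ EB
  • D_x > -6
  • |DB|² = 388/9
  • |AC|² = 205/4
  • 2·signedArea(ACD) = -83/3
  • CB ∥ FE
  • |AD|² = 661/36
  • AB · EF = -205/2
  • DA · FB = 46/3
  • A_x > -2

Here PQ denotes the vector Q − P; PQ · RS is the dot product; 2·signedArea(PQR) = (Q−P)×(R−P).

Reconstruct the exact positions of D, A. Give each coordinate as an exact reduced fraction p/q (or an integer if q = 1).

A = (-3/2, 1)
D = (-17/3, 2)

1. A_x = -3/2  [line -3·x + 14·y + -37/2 = 0 ∩ |AC|² = 205/4]
2. A_y = 1  [line -3·x + 14·y + -37/2 = 0 ∩ |AC|² = 205/4]
   → A = (-3/2, 1)
3. D_x = -17/3  [DA · FB = 46/3 ∩ 2·signedArea(ACD) = -83/3]
4. D_y = 2  [DA · FB = 46/3 ∩ 2·signedArea(ACD) = -83/3]
   → D = (-17/3, 2)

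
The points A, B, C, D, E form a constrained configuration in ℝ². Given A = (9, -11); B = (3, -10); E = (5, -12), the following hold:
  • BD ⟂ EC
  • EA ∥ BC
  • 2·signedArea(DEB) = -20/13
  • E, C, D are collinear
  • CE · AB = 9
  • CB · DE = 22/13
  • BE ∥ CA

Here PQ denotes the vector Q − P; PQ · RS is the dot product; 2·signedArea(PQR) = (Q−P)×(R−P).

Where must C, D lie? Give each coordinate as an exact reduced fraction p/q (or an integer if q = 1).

C = (7, -9)
D = (69/13, -150/13)

1. C_x = 7  [BE ∥ CA ∩ EA ∥ BC]
2. C_y = -9  [BE ∥ CA ∩ EA ∥ BC]
   → C = (7, -9)
3. D_x = 69/13  [E, C, D are collinear ∩ BD ⟂ EC]
4. D_y = -150/13  [E, C, D are collinear ∩ BD ⟂ EC]
   → D = (69/13, -150/13)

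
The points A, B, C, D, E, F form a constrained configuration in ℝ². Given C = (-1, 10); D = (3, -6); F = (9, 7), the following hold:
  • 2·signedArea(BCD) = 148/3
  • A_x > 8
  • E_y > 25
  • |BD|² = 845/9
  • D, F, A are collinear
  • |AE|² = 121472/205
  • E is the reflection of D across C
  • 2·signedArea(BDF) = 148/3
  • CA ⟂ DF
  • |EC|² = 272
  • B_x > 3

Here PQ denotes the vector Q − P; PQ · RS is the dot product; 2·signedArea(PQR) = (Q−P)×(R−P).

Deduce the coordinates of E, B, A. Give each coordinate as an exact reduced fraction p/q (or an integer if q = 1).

1. E_x = -5  [E is the reflection of D across C]
2. E_y = 26  [E is the reflection of D across C]
   → E = (-5, 26)
3. B_x = 11/3  [2·signedArea(BCD) = 148/3 ∩ 2·signedArea(BDF) = 148/3]
4. B_y = 11/3  [2·signedArea(BCD) = 148/3 ∩ 2·signedArea(BDF) = 148/3]
   → B = (11/3, 11/3)
5. A_x = 1719/205  [D, F, A are collinear ∩ CA ⟂ DF]
6. A_y = 1162/205  [D, F, A are collinear ∩ CA ⟂ DF]
   → A = (1719/205, 1162/205)

A = (1719/205, 1162/205)
B = (11/3, 11/3)
E = (-5, 26)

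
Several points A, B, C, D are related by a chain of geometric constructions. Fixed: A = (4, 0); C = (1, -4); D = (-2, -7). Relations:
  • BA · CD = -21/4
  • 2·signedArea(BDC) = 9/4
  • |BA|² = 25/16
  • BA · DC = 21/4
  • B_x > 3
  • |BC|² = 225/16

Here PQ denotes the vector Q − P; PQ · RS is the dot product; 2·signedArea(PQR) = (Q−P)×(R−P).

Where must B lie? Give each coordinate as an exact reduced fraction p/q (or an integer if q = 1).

1. B_x = 13/4  [BA · DC = 21/4 ∩ 2·signedArea(BDC) = 9/4]
2. B_y = -1  [BA · DC = 21/4 ∩ 2·signedArea(BDC) = 9/4]
   → B = (13/4, -1)

B = (13/4, -1)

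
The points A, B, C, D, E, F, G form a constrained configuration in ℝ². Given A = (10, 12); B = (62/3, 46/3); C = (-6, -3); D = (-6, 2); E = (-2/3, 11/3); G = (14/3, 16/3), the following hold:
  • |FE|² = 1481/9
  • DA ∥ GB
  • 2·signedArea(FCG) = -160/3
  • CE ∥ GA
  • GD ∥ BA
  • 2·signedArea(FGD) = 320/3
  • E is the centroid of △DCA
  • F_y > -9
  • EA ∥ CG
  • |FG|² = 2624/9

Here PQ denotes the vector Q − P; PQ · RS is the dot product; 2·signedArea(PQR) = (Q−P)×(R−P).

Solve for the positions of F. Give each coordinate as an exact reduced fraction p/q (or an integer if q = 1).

F = (-6, -8)

1. F_x = -6  [2·signedArea(FCG) = -160/3 ∩ 2·signedArea(FGD) = 320/3]
2. F_y = -8  [2·signedArea(FCG) = -160/3 ∩ 2·signedArea(FGD) = 320/3]
   → F = (-6, -8)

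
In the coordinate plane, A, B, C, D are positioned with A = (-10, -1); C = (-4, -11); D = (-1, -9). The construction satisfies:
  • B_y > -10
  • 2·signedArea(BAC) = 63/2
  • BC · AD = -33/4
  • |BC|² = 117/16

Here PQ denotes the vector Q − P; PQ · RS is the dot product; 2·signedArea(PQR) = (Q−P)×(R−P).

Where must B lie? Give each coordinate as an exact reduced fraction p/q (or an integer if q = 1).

1. B_x = -7/4  [BC · AD = -33/4 ∩ 2·signedArea(BAC) = 63/2]
2. B_y = -19/2  [BC · AD = -33/4 ∩ 2·signedArea(BAC) = 63/2]
   → B = (-7/4, -19/2)

B = (-7/4, -19/2)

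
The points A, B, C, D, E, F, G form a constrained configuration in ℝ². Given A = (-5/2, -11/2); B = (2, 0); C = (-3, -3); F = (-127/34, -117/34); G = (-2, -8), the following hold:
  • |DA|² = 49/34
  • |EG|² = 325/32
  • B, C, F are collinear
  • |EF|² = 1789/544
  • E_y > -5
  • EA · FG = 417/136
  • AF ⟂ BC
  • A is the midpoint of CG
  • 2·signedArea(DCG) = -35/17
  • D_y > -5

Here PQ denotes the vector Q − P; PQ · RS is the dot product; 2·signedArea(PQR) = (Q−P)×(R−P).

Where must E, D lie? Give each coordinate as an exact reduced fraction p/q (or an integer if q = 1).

1. E_x = -21/8  [line -59/34·x + 155/34·y + 2403/136 = 0 ∩ |EF|² = 1789/544]
2. E_y = -39/8  [line -59/34·x + 155/34·y + 2403/136 = 0 ∩ |EF|² = 1789/544]
   → E = (-21/8, -39/8)
3. D_x = -53/17  [line 5·x + 1·y + 341/17 = 0 ∩ |DA|² = 49/34]
4. D_y = -76/17  [line 5·x + 1·y + 341/17 = 0 ∩ |DA|² = 49/34]
   → D = (-53/17, -76/17)

D = (-53/17, -76/17)
E = (-21/8, -39/8)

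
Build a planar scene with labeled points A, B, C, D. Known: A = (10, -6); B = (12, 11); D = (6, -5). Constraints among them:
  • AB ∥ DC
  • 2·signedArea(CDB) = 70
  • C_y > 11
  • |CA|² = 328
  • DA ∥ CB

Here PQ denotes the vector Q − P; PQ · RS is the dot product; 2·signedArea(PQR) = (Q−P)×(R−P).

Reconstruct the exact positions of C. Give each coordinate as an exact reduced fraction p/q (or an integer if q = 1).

C = (8, 12)

1. C_x = 8  [DA ∥ CB ∩ AB ∥ DC]
2. C_y = 12  [DA ∥ CB ∩ AB ∥ DC]
   → C = (8, 12)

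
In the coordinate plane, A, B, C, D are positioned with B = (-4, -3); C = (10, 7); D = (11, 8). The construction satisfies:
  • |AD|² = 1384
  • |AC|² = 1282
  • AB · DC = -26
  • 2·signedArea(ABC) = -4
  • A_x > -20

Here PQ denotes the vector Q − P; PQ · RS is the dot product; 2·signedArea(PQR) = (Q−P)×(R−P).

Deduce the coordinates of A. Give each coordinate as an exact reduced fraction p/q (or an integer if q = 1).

1. A_x = -19  [2·signedArea(ABC) = -4 ∩ AB · DC = -26]
2. A_y = -14  [2·signedArea(ABC) = -4 ∩ AB · DC = -26]
   → A = (-19, -14)

A = (-19, -14)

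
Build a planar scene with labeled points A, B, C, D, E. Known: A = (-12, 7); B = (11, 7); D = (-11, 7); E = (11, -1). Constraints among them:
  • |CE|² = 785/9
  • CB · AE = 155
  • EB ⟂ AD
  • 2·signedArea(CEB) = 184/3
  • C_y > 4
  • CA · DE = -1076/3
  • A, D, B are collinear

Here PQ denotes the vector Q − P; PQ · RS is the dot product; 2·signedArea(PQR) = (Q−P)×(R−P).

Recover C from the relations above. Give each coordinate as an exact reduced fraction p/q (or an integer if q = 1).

1. C_x = 10/3  [2·signedArea(CEB) = 184/3 ∩ CB · AE = 155]
2. C_y = 13/3  [2·signedArea(CEB) = 184/3 ∩ CB · AE = 155]
   → C = (10/3, 13/3)

C = (10/3, 13/3)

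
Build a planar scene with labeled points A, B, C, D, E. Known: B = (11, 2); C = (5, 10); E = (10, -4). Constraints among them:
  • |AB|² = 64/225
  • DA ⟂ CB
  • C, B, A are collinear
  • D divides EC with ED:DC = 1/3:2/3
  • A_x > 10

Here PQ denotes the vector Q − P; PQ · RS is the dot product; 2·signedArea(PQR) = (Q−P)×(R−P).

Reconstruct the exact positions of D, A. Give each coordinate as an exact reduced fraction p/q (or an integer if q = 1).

A = (267/25, 182/75)
D = (25/3, 2/3)

1. D_x = 25/3  [D divides EC with ED:DC = 1/3:2/3]
2. D_y = 2/3  [D divides EC with ED:DC = 1/3:2/3]
   → D = (25/3, 2/3)
3. A_x = 267/25  [C, B, A are collinear ∩ DA ⟂ CB]
4. A_y = 182/75  [C, B, A are collinear ∩ DA ⟂ CB]
   → A = (267/25, 182/75)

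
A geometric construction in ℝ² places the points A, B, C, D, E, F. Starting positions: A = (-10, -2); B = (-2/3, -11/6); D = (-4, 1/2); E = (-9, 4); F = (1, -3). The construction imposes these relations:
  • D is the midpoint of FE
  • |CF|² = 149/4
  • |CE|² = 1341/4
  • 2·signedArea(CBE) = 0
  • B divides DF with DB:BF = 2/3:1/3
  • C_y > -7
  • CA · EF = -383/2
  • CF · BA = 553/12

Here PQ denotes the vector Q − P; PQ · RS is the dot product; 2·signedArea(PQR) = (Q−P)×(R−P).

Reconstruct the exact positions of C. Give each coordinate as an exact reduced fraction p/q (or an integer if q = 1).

1. C_x = 6  [2·signedArea(CBE) = 0 ∩ CA · EF = -383/2]
2. C_y = -13/2  [2·signedArea(CBE) = 0 ∩ CA · EF = -383/2]
   → C = (6, -13/2)

C = (6, -13/2)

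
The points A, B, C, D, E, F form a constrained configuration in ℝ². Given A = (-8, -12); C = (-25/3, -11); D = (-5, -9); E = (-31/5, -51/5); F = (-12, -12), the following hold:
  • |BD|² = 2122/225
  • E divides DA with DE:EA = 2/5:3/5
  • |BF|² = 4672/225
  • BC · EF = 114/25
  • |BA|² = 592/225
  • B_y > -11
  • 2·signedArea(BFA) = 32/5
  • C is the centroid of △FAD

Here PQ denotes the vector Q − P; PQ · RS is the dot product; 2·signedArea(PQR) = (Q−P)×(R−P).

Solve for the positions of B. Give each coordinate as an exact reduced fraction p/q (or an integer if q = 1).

B = (-116/15, -52/5)

1. B_x = -116/15  [2·signedArea(BFA) = 32/5 ∩ BC · EF = 114/25]
2. B_y = -52/5  [2·signedArea(BFA) = 32/5 ∩ BC · EF = 114/25]
   → B = (-116/15, -52/5)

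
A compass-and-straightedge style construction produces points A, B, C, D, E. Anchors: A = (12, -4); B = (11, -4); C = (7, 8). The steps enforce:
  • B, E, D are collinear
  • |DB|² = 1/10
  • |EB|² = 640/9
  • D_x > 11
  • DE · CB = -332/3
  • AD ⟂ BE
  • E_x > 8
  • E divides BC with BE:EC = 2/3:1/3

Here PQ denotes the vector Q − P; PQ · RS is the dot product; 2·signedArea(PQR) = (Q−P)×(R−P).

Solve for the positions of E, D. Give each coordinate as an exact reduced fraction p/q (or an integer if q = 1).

1. E_x = 25/3  [E divides BC with BE:EC = 2/3:1/3]
2. E_y = 4  [E divides BC with BE:EC = 2/3:1/3]
   → E = (25/3, 4)
3. D_x = 111/10  [B, E, D are collinear ∩ AD ⟂ BE]
4. D_y = -43/10  [B, E, D are collinear ∩ AD ⟂ BE]
   → D = (111/10, -43/10)

D = (111/10, -43/10)
E = (25/3, 4)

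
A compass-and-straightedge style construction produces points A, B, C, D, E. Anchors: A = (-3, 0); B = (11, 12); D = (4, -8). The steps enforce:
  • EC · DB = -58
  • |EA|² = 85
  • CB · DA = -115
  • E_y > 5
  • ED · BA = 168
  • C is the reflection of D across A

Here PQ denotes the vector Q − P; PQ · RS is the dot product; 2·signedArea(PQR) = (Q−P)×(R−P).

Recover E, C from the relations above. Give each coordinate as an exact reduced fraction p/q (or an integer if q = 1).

C = (-10, 8)
E = (4, 6)

1. E_x = 4  [line 14·x + 12·y + -128 = 0 ∩ |EA|² = 85]
2. E_y = 6  [line 14·x + 12·y + -128 = 0 ∩ |EA|² = 85]
   → E = (4, 6)
3. C_x = -10  [EC · DB = -58 ∩ C is the reflection of D across A]
4. C_y = 8  [EC · DB = -58 ∩ C is the reflection of D across A]
   → C = (-10, 8)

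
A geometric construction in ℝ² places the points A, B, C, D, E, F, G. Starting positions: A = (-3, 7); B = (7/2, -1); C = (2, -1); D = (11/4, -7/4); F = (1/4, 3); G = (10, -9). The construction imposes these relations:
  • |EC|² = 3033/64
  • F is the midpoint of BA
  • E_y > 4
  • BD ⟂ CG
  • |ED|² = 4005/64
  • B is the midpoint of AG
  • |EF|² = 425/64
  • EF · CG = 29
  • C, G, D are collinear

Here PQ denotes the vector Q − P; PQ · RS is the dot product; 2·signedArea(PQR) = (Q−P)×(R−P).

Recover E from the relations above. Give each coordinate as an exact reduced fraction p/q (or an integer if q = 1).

E = (-11/8, 5)

1. E_x = -11/8  [line -8·x + 8·y + -51 = 0 ∩ |ED|² = 4005/64]
2. E_y = 5  [line -8·x + 8·y + -51 = 0 ∩ |ED|² = 4005/64]
   → E = (-11/8, 5)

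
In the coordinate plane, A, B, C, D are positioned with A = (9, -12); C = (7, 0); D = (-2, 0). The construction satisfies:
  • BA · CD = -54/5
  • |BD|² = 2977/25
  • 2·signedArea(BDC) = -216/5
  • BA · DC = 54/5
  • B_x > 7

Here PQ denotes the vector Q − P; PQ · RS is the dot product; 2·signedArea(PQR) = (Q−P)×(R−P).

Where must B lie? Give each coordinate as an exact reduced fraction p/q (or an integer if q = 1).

1. B_x = 39/5  [2·signedArea(BDC) = -216/5 ∩ BA · CD = -54/5]
2. B_y = -24/5  [2·signedArea(BDC) = -216/5 ∩ BA · CD = -54/5]
   → B = (39/5, -24/5)

B = (39/5, -24/5)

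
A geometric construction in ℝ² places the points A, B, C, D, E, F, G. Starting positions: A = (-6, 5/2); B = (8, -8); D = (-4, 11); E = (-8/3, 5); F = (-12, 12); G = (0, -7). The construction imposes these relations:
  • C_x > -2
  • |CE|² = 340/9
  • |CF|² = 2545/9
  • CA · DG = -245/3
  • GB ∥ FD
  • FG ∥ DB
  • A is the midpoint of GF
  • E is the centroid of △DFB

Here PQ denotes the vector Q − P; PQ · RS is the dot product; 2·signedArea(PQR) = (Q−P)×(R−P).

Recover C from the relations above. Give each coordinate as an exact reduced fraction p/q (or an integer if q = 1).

C = (-4/3, -1)

1. C_x = -4/3  [line -4·x + 18·y + 38/3 = 0 ∩ |CF|² = 2545/9]
2. C_y = -1  [line -4·x + 18·y + 38/3 = 0 ∩ |CF|² = 2545/9]
   → C = (-4/3, -1)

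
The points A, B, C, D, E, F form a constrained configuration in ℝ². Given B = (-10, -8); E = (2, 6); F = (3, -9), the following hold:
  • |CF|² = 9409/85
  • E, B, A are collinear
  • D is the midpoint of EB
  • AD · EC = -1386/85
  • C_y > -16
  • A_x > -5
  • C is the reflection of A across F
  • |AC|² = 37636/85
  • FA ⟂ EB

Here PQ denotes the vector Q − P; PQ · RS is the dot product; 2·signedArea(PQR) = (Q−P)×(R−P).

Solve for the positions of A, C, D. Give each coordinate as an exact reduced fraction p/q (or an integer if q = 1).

1. A_x = -424/85  [E, B, A are collinear ∩ FA ⟂ EB]
2. A_y = -183/85  [E, B, A are collinear ∩ FA ⟂ EB]
   → A = (-424/85, -183/85)
3. C_x = 934/85  [C is the reflection of A across F]
4. C_y = -1347/85  [C is the reflection of A across F]
   → C = (934/85, -1347/85)
5. D_x = -4  [D is the midpoint of EB]
6. D_y = -1  [D is the midpoint of EB]
   → D = (-4, -1)

A = (-424/85, -183/85)
C = (934/85, -1347/85)
D = (-4, -1)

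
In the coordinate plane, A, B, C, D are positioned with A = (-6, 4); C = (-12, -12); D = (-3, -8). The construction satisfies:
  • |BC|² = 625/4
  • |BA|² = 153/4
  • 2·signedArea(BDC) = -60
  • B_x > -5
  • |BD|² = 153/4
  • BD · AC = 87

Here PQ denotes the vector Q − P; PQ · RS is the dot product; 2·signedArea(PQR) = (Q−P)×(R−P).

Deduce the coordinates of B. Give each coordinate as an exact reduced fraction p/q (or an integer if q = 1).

1. B_x = -9/2  [2·signedArea(BDC) = -60 ∩ BD · AC = 87]
2. B_y = -2  [2·signedArea(BDC) = -60 ∩ BD · AC = 87]
   → B = (-9/2, -2)

B = (-9/2, -2)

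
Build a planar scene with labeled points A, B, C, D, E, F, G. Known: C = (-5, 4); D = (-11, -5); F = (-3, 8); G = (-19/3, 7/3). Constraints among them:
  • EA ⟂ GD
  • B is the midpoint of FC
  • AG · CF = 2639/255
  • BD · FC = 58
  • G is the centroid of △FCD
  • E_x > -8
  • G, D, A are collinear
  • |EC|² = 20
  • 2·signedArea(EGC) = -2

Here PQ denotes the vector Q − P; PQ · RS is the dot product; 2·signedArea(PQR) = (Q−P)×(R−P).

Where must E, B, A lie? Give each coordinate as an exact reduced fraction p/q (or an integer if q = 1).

1. B_x = -4  [B is the midpoint of FC]
2. B_y = 6  [B is the midpoint of FC]
   → B = (-4, 6)
3. A_x = -1289/170  [G, D, A are collinear ∩ AG · CF = 2639/255]
4. A_y = 63/170  [G, D, A are collinear ∩ AG · CF = 2639/255]
   → A = (-1289/170, 63/170)
5. E_x = -7  [2·signedArea(EGC) = -2 ∩ EA ⟂ GD]
6. E_y = 0  [2·signedArea(EGC) = -2 ∩ EA ⟂ GD]
   → E = (-7, 0)

A = (-1289/170, 63/170)
B = (-4, 6)
E = (-7, 0)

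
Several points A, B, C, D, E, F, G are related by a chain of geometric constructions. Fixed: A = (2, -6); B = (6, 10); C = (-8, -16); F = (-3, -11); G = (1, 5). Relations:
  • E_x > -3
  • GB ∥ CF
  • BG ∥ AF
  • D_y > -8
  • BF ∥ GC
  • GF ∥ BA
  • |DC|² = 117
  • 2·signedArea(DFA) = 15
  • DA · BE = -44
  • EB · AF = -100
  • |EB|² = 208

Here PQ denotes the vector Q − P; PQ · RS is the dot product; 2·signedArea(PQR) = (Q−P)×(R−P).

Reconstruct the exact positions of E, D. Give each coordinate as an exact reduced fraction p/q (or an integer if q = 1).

1. E_x = -2  [line 5·x + 5·y + 20 = 0 ∩ |EB|² = 208]
2. E_y = -2  [line 5·x + 5·y + 20 = 0 ∩ |EB|² = 208]
   → E = (-2, -2)
3. D_x = -2  [DA · BE = -44 ∩ 2·signedArea(DFA) = 15]
4. D_y = -7  [DA · BE = -44 ∩ 2·signedArea(DFA) = 15]
   → D = (-2, -7)

D = (-2, -7)
E = (-2, -2)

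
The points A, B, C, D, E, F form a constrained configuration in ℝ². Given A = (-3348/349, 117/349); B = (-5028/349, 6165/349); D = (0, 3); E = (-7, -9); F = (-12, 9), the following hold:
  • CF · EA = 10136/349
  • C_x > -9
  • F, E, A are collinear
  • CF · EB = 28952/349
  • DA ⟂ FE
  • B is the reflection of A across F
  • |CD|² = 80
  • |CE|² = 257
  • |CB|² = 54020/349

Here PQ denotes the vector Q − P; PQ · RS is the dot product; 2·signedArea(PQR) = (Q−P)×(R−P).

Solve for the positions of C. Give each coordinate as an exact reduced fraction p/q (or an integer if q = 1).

1. C_x = -8  [line 905/349·x + -3258/349·y + 30046/349 = 0 ∩ |CB|² = 54020/349]
2. C_y = 7  [line 905/349·x + -3258/349·y + 30046/349 = 0 ∩ |CB|² = 54020/349]
   → C = (-8, 7)

C = (-8, 7)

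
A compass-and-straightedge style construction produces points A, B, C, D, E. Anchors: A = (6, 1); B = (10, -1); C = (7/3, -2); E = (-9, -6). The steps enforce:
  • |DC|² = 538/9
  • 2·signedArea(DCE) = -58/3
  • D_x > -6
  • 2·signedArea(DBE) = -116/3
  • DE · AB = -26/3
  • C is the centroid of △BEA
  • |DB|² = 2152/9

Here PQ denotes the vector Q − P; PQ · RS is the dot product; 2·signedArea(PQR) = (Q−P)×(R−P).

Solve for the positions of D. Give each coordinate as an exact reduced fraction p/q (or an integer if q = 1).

1. D_x = -16/3  [DE · AB = -26/3 ∩ 2·signedArea(DBE) = -116/3]
2. D_y = -3  [DE · AB = -26/3 ∩ 2·signedArea(DBE) = -116/3]
   → D = (-16/3, -3)

D = (-16/3, -3)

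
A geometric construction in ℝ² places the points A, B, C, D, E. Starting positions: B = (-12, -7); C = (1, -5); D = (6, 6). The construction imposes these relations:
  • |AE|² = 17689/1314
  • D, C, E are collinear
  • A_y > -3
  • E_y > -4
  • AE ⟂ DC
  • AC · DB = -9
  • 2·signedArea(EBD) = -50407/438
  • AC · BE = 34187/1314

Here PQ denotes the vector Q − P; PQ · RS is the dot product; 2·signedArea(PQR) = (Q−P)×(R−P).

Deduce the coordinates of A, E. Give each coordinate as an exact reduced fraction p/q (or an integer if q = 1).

1. E_x = 733/438  [D, C, E are collinear ∩ 2·signedArea(EBD) = -50407/438]
2. E_y = -1541/438  [D, C, E are collinear ∩ 2·signedArea(EBD) = -50407/438]
   → E = (733/438, -1541/438)
3. A_x = -5/3  [AC · DB = -9 ∩ AE ⟂ DC]
4. A_y = -2  [AC · DB = -9 ∩ AE ⟂ DC]
   → A = (-5/3, -2)

A = (-5/3, -2)
E = (733/438, -1541/438)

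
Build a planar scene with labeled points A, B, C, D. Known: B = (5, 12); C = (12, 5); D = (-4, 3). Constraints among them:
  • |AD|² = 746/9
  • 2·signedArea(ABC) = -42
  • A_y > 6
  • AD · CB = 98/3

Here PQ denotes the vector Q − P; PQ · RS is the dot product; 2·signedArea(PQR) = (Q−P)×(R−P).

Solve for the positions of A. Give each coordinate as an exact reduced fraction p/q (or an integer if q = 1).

1. A_x = 13/3  [2·signedArea(ABC) = -42 ∩ AD · CB = 98/3]
2. A_y = 20/3  [2·signedArea(ABC) = -42 ∩ AD · CB = 98/3]
   → A = (13/3, 20/3)

A = (13/3, 20/3)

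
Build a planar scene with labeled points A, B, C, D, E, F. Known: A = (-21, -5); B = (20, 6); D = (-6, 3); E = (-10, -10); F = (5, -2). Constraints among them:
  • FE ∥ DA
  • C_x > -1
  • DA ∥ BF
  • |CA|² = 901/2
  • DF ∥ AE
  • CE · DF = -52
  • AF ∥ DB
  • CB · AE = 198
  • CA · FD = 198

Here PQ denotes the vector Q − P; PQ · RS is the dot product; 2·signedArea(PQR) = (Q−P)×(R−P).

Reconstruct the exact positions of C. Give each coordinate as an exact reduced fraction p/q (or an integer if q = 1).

1. C_x = -1/2  [line -11·x + 5·y + -8 = 0 ∩ |CA|² = 901/2]
2. C_y = 1/2  [line -11·x + 5·y + -8 = 0 ∩ |CA|² = 901/2]
   → C = (-1/2, 1/2)

C = (-1/2, 1/2)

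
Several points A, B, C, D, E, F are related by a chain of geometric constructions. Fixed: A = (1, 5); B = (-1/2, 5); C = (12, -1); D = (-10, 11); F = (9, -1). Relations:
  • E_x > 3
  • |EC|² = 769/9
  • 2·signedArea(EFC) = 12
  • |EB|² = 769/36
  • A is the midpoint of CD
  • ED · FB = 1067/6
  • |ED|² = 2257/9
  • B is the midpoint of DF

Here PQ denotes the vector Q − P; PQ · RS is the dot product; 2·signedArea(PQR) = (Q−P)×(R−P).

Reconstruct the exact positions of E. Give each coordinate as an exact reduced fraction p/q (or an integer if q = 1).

E = (11/3, 3)

1. E_x = 11/3  [ED · FB = 1067/6 ∩ 2·signedArea(EFC) = 12]
2. E_y = 3  [ED · FB = 1067/6 ∩ 2·signedArea(EFC) = 12]
   → E = (11/3, 3)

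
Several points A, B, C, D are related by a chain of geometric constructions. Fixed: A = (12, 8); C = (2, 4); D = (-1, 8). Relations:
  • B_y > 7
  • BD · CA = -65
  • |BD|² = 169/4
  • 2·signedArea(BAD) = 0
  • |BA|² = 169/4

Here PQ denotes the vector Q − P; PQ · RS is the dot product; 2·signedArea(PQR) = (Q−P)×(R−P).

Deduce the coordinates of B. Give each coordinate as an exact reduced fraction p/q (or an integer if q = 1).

1. B_x = 11/2  [2·signedArea(BAD) = 0 ∩ BD · CA = -65]
2. B_y = 8  [2·signedArea(BAD) = 0 ∩ BD · CA = -65]
   → B = (11/2, 8)

B = (11/2, 8)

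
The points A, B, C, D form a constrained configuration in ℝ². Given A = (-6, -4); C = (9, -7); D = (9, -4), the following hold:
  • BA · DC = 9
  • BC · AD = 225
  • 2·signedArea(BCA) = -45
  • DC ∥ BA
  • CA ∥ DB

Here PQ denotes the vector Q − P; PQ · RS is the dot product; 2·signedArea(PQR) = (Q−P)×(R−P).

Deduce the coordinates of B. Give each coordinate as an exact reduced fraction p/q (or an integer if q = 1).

1. B_x = -6  [DC ∥ BA ∩ CA ∥ DB]
2. B_y = -1  [DC ∥ BA ∩ CA ∥ DB]
   → B = (-6, -1)

B = (-6, -1)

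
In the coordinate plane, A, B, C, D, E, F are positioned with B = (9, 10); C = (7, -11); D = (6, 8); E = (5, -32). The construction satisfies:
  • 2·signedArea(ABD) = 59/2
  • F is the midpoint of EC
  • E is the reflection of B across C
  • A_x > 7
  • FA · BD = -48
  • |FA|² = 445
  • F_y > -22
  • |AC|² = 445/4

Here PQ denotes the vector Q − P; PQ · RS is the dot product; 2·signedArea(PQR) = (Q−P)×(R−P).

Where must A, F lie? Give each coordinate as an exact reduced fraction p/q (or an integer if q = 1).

1. A_x = 8  [line 2·x + -3·y + -35/2 = 0 ∩ |AC|² = 445/4]
2. A_y = -1/2  [line 2·x + -3·y + -35/2 = 0 ∩ |AC|² = 445/4]
   → A = (8, -1/2)
3. F_x = 6  [F is the midpoint of EC]
4. F_y = -43/2  [F is the midpoint of EC]
   → F = (6, -43/2)

A = (8, -1/2)
F = (6, -43/2)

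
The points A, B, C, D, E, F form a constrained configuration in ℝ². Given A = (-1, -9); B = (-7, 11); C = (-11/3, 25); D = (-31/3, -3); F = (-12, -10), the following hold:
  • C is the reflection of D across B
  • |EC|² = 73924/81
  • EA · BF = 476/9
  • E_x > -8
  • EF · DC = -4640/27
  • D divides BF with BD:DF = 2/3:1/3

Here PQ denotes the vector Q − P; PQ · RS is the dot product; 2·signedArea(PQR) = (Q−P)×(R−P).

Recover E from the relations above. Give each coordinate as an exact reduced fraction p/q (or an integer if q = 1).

E = (-65/9, -5)

1. E_x = -65/9  [line -20/3·x + -28·y + -5080/27 = 0 ∩ |EC|² = 73924/81]
2. E_y = -5  [line -20/3·x + -28·y + -5080/27 = 0 ∩ |EC|² = 73924/81]
   → E = (-65/9, -5)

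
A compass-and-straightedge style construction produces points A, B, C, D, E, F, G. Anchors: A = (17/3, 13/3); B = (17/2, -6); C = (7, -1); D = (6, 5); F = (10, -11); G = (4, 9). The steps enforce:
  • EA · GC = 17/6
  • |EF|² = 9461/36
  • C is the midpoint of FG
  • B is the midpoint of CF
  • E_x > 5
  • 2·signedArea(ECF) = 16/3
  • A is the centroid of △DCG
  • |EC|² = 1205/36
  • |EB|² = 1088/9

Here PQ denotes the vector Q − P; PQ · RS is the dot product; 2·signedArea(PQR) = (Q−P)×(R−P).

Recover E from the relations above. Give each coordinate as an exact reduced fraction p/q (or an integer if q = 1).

1. E_x = 35/6  [2·signedArea(ECF) = 16/3 ∩ EA · GC = 17/6]
2. E_y = 14/3  [2·signedArea(ECF) = 16/3 ∩ EA · GC = 17/6]
   → E = (35/6, 14/3)

E = (35/6, 14/3)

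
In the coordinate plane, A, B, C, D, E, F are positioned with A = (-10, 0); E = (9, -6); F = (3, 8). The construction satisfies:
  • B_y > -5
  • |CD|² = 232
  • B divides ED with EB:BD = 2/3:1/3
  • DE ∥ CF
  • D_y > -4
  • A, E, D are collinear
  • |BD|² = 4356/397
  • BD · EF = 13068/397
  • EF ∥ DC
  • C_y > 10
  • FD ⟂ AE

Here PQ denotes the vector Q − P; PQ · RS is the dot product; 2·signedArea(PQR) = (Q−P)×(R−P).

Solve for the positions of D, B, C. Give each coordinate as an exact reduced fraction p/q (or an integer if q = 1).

1. D_x = -189/397  [A, E, D are collinear ∩ FD ⟂ AE]
2. D_y = -1194/397  [A, E, D are collinear ∩ FD ⟂ AE]
   → D = (-189/397, -1194/397)
3. B_x = 1065/397  [B divides ED with EB:BD = 2/3:1/3]
4. B_y = -1590/397  [B divides ED with EB:BD = 2/3:1/3]
   → B = (1065/397, -1590/397)
5. C_x = -2571/397  [DE ∥ CF ∩ EF ∥ DC]
6. C_y = 4364/397  [DE ∥ CF ∩ EF ∥ DC]
   → C = (-2571/397, 4364/397)

B = (1065/397, -1590/397)
C = (-2571/397, 4364/397)
D = (-189/397, -1194/397)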